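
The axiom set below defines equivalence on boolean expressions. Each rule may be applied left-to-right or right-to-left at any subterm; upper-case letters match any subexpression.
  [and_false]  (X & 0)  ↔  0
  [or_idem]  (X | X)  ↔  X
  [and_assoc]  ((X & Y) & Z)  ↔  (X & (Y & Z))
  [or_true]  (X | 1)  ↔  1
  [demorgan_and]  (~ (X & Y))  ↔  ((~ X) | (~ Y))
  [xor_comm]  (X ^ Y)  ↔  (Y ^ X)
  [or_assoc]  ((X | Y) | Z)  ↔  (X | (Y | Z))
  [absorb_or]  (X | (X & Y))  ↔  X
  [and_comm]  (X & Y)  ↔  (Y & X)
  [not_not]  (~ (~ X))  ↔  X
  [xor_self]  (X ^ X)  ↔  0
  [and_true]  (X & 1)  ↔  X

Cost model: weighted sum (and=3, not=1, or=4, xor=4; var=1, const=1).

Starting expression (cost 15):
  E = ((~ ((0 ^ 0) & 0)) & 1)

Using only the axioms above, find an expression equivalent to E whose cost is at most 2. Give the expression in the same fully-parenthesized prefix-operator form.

(~ 0)   [cost 2]

step 1: xor_self (→) rewrites (0 ^ 0) into 0, now ((~ (0 & 0)) & 1)
step 2: demorgan_and (→) rewrites (~ (0 & 0)) into ((~ 0) | (~ 0)), now (((~ 0) | (~ 0)) & 1)
step 3: or_idem (→) rewrites ((~ 0) | (~ 0)) into (~ 0), now ((~ 0) & 1)
step 4: and_true (→) rewrites ((~ 0) & 1) into (~ 0), reaching cost 2 (bound 2)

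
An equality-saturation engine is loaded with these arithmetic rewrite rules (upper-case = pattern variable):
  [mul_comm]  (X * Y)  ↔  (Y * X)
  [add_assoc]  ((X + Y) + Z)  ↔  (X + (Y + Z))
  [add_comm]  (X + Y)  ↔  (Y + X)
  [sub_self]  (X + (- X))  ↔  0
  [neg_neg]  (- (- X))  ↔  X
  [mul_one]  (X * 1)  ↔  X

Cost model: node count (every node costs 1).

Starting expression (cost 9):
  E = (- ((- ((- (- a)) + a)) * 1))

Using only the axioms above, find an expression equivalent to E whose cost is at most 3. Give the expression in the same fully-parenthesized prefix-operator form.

step 1: mul_one (→) rewrites ((- ((- (- a)) + a)) * 1) into (- ((- (- a)) + a)), now (- (- ((- (- a)) + a)))
step 2: neg_neg (→) rewrites (- (- a)) into a, now (- (- (a + a)))
step 3: neg_neg (→) rewrites (- (- (a + a))) into (a + a), reaching cost 3 (bound 3)

(a + a)   [cost 3]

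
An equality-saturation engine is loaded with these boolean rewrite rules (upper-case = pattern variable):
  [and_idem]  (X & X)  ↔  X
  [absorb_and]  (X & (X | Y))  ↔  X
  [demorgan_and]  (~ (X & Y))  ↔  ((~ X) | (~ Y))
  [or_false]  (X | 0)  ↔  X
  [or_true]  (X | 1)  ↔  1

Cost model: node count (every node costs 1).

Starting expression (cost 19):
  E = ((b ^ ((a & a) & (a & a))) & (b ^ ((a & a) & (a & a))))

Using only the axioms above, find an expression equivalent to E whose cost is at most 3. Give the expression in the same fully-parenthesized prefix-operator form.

(b ^ a)   [cost 3]

(1) ((b ^ ((a & a) & (a & a))) & (b ^ ((a & a) & (a & a))))  =[and_idem →]=  (b ^ ((a & a) & (a & a)))
(2) ((a & a) & (a & a))  =[and_idem →]=  (a & a)    ⊢ (b ^ (a & a))
(3) (a & a)  =[and_idem →]=  a    ⊢ cost 3, within 3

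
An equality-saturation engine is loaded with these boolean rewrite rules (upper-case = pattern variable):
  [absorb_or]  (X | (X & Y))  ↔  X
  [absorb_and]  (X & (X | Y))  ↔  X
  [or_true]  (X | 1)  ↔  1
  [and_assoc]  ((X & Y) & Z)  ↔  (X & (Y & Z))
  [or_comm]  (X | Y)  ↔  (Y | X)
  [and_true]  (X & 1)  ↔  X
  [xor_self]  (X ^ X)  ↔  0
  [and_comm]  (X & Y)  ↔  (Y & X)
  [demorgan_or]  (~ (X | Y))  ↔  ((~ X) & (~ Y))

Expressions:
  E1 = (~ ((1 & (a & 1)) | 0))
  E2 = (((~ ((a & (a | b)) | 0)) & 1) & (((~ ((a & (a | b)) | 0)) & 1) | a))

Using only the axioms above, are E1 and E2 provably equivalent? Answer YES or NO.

YES

step 1: and_comm (→) rewrites (1 & (a & 1)) into ((a & 1) & 1), now (~ (((a & 1) & 1) | 0))
step 2: and_true (→) rewrites (a & 1) into a, now (~ ((a & 1) | 0))
step 3: and_true (→) rewrites (a & 1) into a, now (~ (a | 0))
step 4: and_true (←) rewrites (~ (a | 0)) into ((~ (a | 0)) & 1)
step 5: absorb_and (←) rewrites a into (a & (a | b)), now ((~ ((a & (a | b)) | 0)) & 1)
step 6: absorb_and (←) rewrites ((~ ((a & (a | b)) | 0)) & 1) into (((~ ((a & (a | b)) | 0)) & 1) & (((~ ((a & (a | b)) | 0)) & 1) | a)), which is E2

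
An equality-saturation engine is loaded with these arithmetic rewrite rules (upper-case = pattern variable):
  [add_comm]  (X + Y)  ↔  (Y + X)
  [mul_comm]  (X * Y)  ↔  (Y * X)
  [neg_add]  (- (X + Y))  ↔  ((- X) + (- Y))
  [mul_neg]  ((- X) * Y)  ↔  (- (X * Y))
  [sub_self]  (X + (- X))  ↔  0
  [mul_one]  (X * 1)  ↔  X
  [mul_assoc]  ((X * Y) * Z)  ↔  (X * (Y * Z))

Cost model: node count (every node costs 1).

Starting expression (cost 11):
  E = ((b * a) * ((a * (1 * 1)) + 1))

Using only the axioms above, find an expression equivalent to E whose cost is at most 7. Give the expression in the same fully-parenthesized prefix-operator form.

1. [mul_one →] (1 * 1)  →  1;  E = ((b * a) * ((a * 1) + 1))
2. [mul_one →] (a * 1)  →  a;  cost 7 ≤ 7, done

((b * a) * (a + 1))   [cost 7]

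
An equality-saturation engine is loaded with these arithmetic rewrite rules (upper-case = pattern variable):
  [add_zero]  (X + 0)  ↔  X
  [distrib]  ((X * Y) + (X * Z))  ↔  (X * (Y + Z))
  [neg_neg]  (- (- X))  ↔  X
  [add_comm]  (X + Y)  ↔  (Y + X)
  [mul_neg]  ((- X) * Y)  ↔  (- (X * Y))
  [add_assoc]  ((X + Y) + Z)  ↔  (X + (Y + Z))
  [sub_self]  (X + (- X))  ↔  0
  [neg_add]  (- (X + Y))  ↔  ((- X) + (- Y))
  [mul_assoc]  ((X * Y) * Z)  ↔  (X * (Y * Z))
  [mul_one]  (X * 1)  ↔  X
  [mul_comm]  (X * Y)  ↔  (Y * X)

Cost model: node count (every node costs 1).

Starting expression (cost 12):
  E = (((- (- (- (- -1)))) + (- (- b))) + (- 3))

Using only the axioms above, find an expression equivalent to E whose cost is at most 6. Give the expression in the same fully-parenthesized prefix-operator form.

((-1 + b) + (- 3))   [cost 6]

1. [neg_neg →] (- (- b))  →  b;  E = (((- (- (- (- -1)))) + b) + (- 3))
2. [neg_neg →] (- (- (- -1)))  →  (- -1);  E = (((- (- -1)) + b) + (- 3))
3. [neg_neg →] (- (- -1))  →  -1;  cost 6 ≤ 6, done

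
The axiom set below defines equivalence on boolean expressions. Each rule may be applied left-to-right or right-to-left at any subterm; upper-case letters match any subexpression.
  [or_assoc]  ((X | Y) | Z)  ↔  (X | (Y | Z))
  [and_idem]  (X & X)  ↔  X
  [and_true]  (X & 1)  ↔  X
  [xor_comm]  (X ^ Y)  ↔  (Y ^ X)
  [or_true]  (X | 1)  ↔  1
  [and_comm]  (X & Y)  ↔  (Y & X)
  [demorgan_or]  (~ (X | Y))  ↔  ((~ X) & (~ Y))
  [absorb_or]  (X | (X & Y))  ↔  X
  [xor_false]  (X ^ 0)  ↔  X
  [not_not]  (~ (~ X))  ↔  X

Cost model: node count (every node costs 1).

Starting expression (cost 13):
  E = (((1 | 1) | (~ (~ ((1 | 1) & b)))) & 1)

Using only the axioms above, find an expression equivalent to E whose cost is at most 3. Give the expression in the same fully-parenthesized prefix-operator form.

step 1: and_true (→) rewrites (((1 | 1) | (~ (~ ((1 | 1) & b)))) & 1) into ((1 | 1) | (~ (~ ((1 | 1) & b))))
step 2: not_not (→) rewrites (~ (~ ((1 | 1) & b))) into ((1 | 1) & b), now ((1 | 1) | ((1 | 1) & b))
step 3: absorb_or (→) rewrites ((1 | 1) | ((1 | 1) & b)) into (1 | 1), reaching cost 3 (bound 3)

(1 | 1)   [cost 3]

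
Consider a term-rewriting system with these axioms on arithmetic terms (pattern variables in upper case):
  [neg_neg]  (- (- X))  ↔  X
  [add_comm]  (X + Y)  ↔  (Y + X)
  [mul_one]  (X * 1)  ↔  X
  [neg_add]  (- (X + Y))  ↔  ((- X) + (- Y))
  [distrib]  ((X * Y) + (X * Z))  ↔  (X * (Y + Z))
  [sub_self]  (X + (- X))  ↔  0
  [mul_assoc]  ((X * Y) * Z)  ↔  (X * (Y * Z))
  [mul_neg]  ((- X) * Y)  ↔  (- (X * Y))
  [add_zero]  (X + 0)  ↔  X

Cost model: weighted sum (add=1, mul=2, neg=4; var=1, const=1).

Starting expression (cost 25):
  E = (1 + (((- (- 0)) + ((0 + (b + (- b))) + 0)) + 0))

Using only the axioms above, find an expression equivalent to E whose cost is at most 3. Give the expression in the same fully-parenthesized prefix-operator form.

1. [sub_self →] (b + (- b))  →  0;  E = (1 + (((- (- 0)) + ((0 + 0) + 0)) + 0))
2. [add_zero →] (((- (- 0)) + ((0 + 0) + 0)) + 0)  →  ((- (- 0)) + ((0 + 0) + 0));  E = (1 + ((- (- 0)) + ((0 + 0) + 0)))
3. [neg_neg →] (- (- 0))  →  0;  E = (1 + (0 + ((0 + 0) + 0)))
4. [add_zero →] ((0 + 0) + 0)  →  (0 + 0);  E = (1 + (0 + (0 + 0)))
5. [add_zero →] (0 + 0)  →  0;  E = (1 + (0 + 0))
6. [add_zero →] (0 + 0)  →  0;  cost 3 ≤ 3, done

(1 + 0)   [cost 3]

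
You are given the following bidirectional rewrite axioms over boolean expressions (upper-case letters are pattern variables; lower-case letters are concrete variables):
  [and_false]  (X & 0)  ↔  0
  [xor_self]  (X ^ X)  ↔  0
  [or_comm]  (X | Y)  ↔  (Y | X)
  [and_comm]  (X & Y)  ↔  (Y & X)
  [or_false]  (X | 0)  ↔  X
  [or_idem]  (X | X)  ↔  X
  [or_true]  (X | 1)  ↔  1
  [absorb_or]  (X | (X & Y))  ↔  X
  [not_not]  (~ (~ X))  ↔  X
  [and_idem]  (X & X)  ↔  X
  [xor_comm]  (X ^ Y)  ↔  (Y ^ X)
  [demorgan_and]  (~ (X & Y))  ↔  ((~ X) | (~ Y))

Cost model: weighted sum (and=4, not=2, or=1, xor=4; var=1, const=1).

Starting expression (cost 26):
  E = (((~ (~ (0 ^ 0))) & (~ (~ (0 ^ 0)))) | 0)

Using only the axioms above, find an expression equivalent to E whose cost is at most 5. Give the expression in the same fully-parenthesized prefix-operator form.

step 1: and_idem (→) rewrites ((~ (~ (0 ^ 0))) & (~ (~ (0 ^ 0)))) into (~ (~ (0 ^ 0))), now ((~ (~ (0 ^ 0))) | 0)
step 2: or_false (→) rewrites ((~ (~ (0 ^ 0))) | 0) into (~ (~ (0 ^ 0)))
step 3: xor_self (→) rewrites (0 ^ 0) into 0, reaching cost 5 (bound 5)

(~ (~ 0))   [cost 5]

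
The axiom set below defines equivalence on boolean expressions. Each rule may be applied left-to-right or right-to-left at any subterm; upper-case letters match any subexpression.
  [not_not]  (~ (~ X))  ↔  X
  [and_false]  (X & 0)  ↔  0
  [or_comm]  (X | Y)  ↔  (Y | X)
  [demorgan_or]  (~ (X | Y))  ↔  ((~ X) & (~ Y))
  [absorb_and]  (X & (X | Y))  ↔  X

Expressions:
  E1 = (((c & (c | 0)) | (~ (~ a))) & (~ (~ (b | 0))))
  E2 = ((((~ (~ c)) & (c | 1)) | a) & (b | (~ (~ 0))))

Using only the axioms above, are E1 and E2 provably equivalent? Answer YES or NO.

YES

(1) (~ (~ (b | 0)))  =[not_not →]=  (b | 0)    ⊢ (((c & (c | 0)) | (~ (~ a))) & (b | 0))
(2) (~ (~ a))  =[not_not →]=  a    ⊢ (((c & (c | 0)) | a) & (b | 0))
(3) (c & (c | 0))  =[absorb_and →]=  c    ⊢ ((c | a) & (b | 0))
(4) c  =[absorb_and ←]=  (c & (c | 1))    ⊢ (((c & (c | 1)) | a) & (b | 0))
(5) 0  =[not_not ←]=  (~ (~ 0))    ⊢ (((c & (c | 1)) | a) & (b | (~ (~ 0))))
(6) c  =[not_not ←]=  (~ (~ c))    ⊢ E2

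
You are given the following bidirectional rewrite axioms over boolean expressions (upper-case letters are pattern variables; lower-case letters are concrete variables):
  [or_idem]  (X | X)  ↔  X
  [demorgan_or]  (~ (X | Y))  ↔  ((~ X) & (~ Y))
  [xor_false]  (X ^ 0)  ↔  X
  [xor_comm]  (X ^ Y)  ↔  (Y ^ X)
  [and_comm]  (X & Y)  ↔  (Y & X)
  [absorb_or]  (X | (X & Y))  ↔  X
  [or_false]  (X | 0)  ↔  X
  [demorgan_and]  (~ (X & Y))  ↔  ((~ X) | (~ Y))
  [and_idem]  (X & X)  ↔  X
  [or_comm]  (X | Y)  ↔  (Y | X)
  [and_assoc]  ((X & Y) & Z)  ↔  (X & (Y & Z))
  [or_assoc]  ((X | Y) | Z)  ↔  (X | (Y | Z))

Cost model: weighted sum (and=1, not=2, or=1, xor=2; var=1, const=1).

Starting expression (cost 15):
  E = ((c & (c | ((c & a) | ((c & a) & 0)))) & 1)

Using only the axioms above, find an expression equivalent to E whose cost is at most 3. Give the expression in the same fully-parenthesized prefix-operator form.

(c & 1)   [cost 3]

step 1: absorb_or (→) rewrites ((c & a) | ((c & a) & 0)) into (c & a), now ((c & (c | (c & a))) & 1)
step 2: absorb_or (→) rewrites (c | (c & a)) into c, now ((c & c) & 1)
step 3: and_idem (→) rewrites (c & c) into c, reaching cost 3 (bound 3)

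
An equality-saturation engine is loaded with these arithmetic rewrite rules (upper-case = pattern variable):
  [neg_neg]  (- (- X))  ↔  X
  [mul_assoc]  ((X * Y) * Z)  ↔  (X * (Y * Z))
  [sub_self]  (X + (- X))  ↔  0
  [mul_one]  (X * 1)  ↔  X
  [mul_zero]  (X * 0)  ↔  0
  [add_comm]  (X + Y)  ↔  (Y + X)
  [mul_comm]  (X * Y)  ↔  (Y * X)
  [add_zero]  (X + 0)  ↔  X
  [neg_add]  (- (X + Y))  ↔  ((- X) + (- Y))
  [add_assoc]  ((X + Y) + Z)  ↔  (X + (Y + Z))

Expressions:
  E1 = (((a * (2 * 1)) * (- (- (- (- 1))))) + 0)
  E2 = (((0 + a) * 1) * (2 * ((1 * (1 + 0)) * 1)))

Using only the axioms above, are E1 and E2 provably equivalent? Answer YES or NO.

1. [neg_neg →] (- (- (- (- 1))))  →  (- (- 1));  E1 = (((a * (2 * 1)) * (- (- 1))) + 0)
2. [neg_neg →] (- (- 1))  →  1;  E1 = (((a * (2 * 1)) * 1) + 0)
3. [mul_comm →] (a * (2 * 1))  →  ((2 * 1) * a);  E1 = ((((2 * 1) * a) * 1) + 0)
4. [add_zero →] ((((2 * 1) * a) * 1) + 0)  →  (((2 * 1) * a) * 1)
5. [mul_one →] (2 * 1)  →  2;  E1 = ((2 * a) * 1)
6. [mul_comm →] (2 * a)  →  (a * 2);  E1 = ((a * 2) * 1)
7. [mul_one →] ((a * 2) * 1)  →  (a * 2)
8. [add_zero ←] a  →  (a + 0);  E1 = ((a + 0) * 2)
9. [mul_one ←] 2  →  (2 * 1);  E1 = ((a + 0) * (2 * 1))
10. [add_comm →] (a + 0)  →  (0 + a);  E1 = ((0 + a) * (2 * 1))
11. [mul_one ←] (0 + a)  →  ((0 + a) * 1);  E1 = (((0 + a) * 1) * (2 * 1))
12. [mul_one ←] 1  →  (1 * 1);  E1 = (((0 + a) * 1) * (2 * (1 * 1)))
13. [mul_one ←] (1 * 1)  →  ((1 * 1) * 1);  E1 = (((0 + a) * 1) * (2 * ((1 * 1) * 1)))
14. [add_zero ←] 1  →  (1 + 0);  this is E2

YES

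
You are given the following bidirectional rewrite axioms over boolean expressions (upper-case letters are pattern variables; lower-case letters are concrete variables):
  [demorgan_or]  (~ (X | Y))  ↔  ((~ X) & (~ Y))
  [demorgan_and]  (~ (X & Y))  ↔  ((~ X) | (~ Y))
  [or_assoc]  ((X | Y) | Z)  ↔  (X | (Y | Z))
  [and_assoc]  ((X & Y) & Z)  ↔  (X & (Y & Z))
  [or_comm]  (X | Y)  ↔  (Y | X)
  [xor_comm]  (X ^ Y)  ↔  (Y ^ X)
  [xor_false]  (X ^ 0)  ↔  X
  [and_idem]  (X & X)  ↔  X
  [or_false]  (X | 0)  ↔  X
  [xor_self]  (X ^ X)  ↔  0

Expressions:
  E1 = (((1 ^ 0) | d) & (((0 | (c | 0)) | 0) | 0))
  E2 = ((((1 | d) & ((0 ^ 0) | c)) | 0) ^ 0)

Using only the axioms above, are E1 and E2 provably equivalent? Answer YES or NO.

YES

(1) (((0 | (c | 0)) | 0) | 0)  =[or_false →]=  ((0 | (c | 0)) | 0)    ⊢ (((1 ^ 0) | d) & ((0 | (c | 0)) | 0))
(2) ((0 | (c | 0)) | 0)  =[or_false →]=  (0 | (c | 0))    ⊢ (((1 ^ 0) | d) & (0 | (c | 0)))
(3) (1 ^ 0)  =[xor_false →]=  1    ⊢ ((1 | d) & (0 | (c | 0)))
(4) (c | 0)  =[or_false →]=  c    ⊢ ((1 | d) & (0 | c))
(5) 0  =[xor_false ←]=  (0 ^ 0)    ⊢ ((1 | d) & ((0 ^ 0) | c))
(6) ((1 | d) & ((0 ^ 0) | c))  =[or_false ←]=  (((1 | d) & ((0 ^ 0) | c)) | 0)
(7) (((1 | d) & ((0 ^ 0) | c)) | 0)  =[xor_false ←]=  ((((1 | d) & ((0 ^ 0) | c)) | 0) ^ 0)    ⊢ E2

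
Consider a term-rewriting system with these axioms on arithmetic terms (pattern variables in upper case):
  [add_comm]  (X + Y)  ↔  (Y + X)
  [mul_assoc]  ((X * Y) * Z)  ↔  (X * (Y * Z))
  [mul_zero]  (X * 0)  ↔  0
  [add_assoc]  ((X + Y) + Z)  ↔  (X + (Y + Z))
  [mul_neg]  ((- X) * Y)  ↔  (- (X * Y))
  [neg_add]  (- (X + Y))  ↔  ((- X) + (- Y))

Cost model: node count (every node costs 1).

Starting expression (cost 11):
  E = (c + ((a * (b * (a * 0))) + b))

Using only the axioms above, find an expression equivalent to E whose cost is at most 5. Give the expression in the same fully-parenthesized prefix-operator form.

(b + (0 + c))   [cost 5]

step 1: mul_zero (→) rewrites (a * 0) into 0, now (c + ((a * (b * 0)) + b))
step 2: add_comm (→) rewrites (c + ((a * (b * 0)) + b)) into (((a * (b * 0)) + b) + c)
step 3: mul_zero (→) rewrites (b * 0) into 0, now (((a * 0) + b) + c)
step 4: add_comm (→) rewrites ((a * 0) + b) into (b + (a * 0)), now ((b + (a * 0)) + c)
step 5: add_assoc (→) rewrites ((b + (a * 0)) + c) into (b + ((a * 0) + c))
step 6: mul_zero (→) rewrites (a * 0) into 0, reaching cost 5 (bound 5)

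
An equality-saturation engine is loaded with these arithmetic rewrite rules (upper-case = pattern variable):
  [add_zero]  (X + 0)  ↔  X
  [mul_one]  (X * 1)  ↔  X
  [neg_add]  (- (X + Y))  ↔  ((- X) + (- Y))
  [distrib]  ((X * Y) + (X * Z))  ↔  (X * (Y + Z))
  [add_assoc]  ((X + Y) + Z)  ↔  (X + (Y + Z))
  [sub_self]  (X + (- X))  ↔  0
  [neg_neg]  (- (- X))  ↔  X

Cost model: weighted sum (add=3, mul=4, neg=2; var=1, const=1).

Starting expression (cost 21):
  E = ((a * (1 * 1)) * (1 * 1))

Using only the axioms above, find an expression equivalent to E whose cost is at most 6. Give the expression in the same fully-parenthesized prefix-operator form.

(a * 1)   [cost 6]

1. [mul_one →] (1 * 1)  →  1;  E = ((a * 1) * (1 * 1))
2. [mul_one →] (a * 1)  →  a;  E = (a * (1 * 1))
3. [mul_one →] (1 * 1)  →  1;  cost 6 ≤ 6, done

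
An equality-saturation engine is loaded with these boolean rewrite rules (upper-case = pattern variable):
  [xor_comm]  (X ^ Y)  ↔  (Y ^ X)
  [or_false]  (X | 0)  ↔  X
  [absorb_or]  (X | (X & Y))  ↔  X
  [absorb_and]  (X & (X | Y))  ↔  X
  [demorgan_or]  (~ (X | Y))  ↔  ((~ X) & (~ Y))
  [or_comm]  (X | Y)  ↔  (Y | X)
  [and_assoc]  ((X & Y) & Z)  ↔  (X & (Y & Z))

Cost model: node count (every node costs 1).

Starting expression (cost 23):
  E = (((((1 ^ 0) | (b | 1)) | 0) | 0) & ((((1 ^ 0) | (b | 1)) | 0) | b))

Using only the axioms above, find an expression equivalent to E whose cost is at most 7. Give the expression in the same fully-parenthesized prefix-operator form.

((1 ^ 0) | (b | 1))   [cost 7]

1. [or_false →] (((1 ^ 0) | (b | 1)) | 0)  →  ((1 ^ 0) | (b | 1));  E = ((((1 ^ 0) | (b | 1)) | 0) & ((((1 ^ 0) | (b | 1)) | 0) | b))
2. [absorb_and →] ((((1 ^ 0) | (b | 1)) | 0) & ((((1 ^ 0) | (b | 1)) | 0) | b))  →  (((1 ^ 0) | (b | 1)) | 0)
3. [or_false →] (((1 ^ 0) | (b | 1)) | 0)  →  ((1 ^ 0) | (b | 1));  cost 7 ≤ 7, done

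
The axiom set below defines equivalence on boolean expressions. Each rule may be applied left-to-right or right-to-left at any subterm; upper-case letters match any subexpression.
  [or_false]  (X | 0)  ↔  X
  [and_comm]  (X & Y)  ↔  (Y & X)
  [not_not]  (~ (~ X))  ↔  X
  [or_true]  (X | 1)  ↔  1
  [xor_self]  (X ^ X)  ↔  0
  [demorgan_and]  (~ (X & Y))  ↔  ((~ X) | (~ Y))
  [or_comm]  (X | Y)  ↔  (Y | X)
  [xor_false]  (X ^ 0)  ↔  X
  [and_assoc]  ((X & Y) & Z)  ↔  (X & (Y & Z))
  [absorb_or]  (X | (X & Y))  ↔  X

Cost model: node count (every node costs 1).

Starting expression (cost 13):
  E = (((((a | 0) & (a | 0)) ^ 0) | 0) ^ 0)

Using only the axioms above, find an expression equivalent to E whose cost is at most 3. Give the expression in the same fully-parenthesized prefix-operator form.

(a & a)   [cost 3]

1. [or_false →] ((((a | 0) & (a | 0)) ^ 0) | 0)  →  (((a | 0) & (a | 0)) ^ 0);  E = ((((a | 0) & (a | 0)) ^ 0) ^ 0)
2. [xor_false →] ((((a | 0) & (a | 0)) ^ 0) ^ 0)  →  (((a | 0) & (a | 0)) ^ 0)
3. [or_false →] (a | 0)  →  a;  E = (((a | 0) & a) ^ 0)
4. [or_false →] (a | 0)  →  a;  E = ((a & a) ^ 0)
5. [xor_false →] ((a & a) ^ 0)  →  (a & a);  cost 3 ≤ 3, done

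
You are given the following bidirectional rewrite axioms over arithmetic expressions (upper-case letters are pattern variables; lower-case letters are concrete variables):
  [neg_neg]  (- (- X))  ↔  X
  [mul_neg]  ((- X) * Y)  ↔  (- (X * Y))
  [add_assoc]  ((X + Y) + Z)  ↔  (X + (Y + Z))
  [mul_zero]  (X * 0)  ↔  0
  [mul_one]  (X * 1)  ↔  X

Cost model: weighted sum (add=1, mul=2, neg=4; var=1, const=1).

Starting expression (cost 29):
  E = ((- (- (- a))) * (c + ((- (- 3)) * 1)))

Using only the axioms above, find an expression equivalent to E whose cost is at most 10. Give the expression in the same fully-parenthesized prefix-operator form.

(1) (- (- 3))  =[neg_neg →]=  3    ⊢ ((- (- (- a))) * (c + (3 * 1)))
(2) (- (- (- a)))  =[neg_neg →]=  (- a)    ⊢ ((- a) * (c + (3 * 1)))
(3) (3 * 1)  =[mul_one →]=  3    ⊢ cost 10, within 10

((- a) * (c + 3))   [cost 10]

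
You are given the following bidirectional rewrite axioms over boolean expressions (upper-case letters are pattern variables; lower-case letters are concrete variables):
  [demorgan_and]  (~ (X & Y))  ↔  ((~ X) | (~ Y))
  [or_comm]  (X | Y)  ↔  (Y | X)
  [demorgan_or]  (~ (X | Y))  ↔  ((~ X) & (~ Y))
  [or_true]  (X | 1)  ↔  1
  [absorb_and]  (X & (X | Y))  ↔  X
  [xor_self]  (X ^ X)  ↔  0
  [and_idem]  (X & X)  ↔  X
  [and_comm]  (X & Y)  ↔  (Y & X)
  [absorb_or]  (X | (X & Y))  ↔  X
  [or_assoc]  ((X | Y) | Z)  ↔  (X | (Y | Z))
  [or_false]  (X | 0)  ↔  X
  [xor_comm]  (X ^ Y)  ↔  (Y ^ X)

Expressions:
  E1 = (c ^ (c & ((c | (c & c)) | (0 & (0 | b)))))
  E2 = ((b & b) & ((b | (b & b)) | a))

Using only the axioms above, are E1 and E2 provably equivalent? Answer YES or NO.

The axioms are sound identities: if E1 ↔* E2 then E1 and E2 evaluate identically under any assignment.
Under a=0, b=1, c=0: E1 evaluates to 0, E2 to 1. Distinct ⇒ no rewrite sequence connects them.

NO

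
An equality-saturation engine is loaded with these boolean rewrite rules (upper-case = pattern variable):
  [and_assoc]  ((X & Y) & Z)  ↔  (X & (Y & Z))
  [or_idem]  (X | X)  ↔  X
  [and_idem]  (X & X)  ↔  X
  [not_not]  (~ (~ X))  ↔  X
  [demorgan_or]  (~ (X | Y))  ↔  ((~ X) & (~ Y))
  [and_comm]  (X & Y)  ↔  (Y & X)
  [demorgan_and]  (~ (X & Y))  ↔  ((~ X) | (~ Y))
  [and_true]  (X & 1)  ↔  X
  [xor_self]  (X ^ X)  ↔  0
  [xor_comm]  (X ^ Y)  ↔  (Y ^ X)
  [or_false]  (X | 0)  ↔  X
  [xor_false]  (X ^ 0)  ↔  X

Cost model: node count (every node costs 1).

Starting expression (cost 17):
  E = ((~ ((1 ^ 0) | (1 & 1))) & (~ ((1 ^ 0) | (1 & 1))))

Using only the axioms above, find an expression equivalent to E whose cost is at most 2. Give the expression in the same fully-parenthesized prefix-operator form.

(~ 1)   [cost 2]

step 1: and_idem (→) rewrites ((~ ((1 ^ 0) | (1 & 1))) & (~ ((1 ^ 0) | (1 & 1)))) into (~ ((1 ^ 0) | (1 & 1)))
step 2: xor_false (→) rewrites (1 ^ 0) into 1, now (~ (1 | (1 & 1)))
step 3: and_true (→) rewrites (1 & 1) into 1, now (~ (1 | 1))
step 4: or_idem (→) rewrites (1 | 1) into 1, reaching cost 2 (bound 2)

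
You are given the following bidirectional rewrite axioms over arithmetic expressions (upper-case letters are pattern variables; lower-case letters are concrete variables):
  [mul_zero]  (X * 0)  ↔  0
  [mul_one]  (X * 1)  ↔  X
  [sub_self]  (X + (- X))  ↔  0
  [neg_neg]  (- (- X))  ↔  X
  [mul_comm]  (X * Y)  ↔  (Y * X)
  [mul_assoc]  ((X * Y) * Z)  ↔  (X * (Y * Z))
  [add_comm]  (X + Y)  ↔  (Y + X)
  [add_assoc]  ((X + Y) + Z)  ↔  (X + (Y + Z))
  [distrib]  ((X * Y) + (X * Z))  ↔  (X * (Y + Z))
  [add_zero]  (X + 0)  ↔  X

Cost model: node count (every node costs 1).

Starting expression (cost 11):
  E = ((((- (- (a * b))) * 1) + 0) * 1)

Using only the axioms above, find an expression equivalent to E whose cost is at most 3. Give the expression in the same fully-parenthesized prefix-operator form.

1. [mul_one →] ((((- (- (a * b))) * 1) + 0) * 1)  →  (((- (- (a * b))) * 1) + 0)
2. [neg_neg →] (- (- (a * b)))  →  (a * b);  E = (((a * b) * 1) + 0)
3. [add_zero →] (((a * b) * 1) + 0)  →  ((a * b) * 1)
4. [mul_one →] ((a * b) * 1)  →  (a * b);  cost 3 ≤ 3, done

(a * b)   [cost 3]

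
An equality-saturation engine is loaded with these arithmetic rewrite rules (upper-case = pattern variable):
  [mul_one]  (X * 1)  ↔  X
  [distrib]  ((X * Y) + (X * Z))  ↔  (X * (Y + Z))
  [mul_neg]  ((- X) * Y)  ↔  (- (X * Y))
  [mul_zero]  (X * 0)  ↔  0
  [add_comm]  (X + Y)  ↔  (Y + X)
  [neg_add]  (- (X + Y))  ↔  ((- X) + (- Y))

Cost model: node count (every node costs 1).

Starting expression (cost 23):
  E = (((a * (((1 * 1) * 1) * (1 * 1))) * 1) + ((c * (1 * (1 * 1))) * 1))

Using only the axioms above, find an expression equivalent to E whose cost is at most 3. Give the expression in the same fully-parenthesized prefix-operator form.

(a + c)   [cost 3]

step 1: mul_one (→) rewrites ((a * (((1 * 1) * 1) * (1 * 1))) * 1) into (a * (((1 * 1) * 1) * (1 * 1))), now ((a * (((1 * 1) * 1) * (1 * 1))) + ((c * (1 * (1 * 1))) * 1))
step 2: mul_one (→) rewrites (1 * 1) into 1, now ((a * (((1 * 1) * 1) * (1 * 1))) + ((c * (1 * 1)) * 1))
step 3: mul_one (→) rewrites (1 * 1) into 1, now ((a * ((1 * 1) * (1 * 1))) + ((c * (1 * 1)) * 1))
step 4: mul_one (→) rewrites (1 * 1) into 1, now ((a * ((1 * 1) * 1)) + ((c * (1 * 1)) * 1))
step 5: mul_one (→) rewrites (1 * 1) into 1, now ((a * (1 * 1)) + ((c * (1 * 1)) * 1))
step 6: mul_one (→) rewrites ((c * (1 * 1)) * 1) into (c * (1 * 1)), now ((a * (1 * 1)) + (c * (1 * 1)))
step 7: mul_one (→) rewrites (1 * 1) into 1, now ((a * (1 * 1)) + (c * 1))
step 8: mul_one (→) rewrites (1 * 1) into 1, now ((a * 1) + (c * 1))
step 9: mul_one (→) rewrites (c * 1) into c, now ((a * 1) + c)
step 10: mul_one (→) rewrites (a * 1) into a, reaching cost 3 (bound 3)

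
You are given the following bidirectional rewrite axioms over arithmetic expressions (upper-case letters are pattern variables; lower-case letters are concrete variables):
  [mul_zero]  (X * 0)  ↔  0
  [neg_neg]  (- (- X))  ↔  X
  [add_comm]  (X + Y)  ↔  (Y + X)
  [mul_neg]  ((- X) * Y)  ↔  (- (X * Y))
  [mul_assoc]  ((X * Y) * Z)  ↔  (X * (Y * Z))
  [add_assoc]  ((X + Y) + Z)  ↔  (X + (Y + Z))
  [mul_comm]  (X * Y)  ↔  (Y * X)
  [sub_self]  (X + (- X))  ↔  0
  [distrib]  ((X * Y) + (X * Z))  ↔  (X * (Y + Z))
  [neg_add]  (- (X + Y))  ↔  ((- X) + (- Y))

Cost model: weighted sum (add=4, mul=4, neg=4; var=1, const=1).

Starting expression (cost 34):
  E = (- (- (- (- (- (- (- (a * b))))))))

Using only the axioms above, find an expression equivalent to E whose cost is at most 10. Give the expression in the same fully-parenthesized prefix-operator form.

1. [neg_neg →] (- (- (- (- (- (a * b))))))  →  (- (- (- (a * b))));  E = (- (- (- (- (- (a * b))))))
2. [neg_neg →] (- (- (- (a * b))))  →  (- (a * b));  E = (- (- (- (a * b))))
3. [neg_neg →] (- (- (a * b)))  →  (a * b);  cost 10 ≤ 10, done

(- (a * b))   [cost 10]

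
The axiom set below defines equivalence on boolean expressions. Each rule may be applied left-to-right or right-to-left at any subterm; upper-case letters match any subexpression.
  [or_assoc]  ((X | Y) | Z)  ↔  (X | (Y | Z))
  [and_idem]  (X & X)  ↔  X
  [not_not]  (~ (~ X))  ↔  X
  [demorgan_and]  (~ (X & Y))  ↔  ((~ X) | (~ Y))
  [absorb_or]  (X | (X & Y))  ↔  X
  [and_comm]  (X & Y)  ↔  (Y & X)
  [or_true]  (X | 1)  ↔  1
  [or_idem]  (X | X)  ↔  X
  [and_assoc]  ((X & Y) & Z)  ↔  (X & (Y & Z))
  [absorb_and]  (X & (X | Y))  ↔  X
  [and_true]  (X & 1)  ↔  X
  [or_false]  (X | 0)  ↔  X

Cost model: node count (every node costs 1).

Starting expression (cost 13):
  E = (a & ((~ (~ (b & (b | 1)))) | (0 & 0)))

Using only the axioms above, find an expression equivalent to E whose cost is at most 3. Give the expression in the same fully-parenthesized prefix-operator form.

1. [absorb_and →] (b & (b | 1))  →  b;  E = (a & ((~ (~ b)) | (0 & 0)))
2. [and_idem →] (0 & 0)  →  0;  E = (a & ((~ (~ b)) | 0))
3. [or_false →] ((~ (~ b)) | 0)  →  (~ (~ b));  E = (a & (~ (~ b)))
4. [not_not →] (~ (~ b))  →  b;  cost 3 ≤ 3, done

(a & b)   [cost 3]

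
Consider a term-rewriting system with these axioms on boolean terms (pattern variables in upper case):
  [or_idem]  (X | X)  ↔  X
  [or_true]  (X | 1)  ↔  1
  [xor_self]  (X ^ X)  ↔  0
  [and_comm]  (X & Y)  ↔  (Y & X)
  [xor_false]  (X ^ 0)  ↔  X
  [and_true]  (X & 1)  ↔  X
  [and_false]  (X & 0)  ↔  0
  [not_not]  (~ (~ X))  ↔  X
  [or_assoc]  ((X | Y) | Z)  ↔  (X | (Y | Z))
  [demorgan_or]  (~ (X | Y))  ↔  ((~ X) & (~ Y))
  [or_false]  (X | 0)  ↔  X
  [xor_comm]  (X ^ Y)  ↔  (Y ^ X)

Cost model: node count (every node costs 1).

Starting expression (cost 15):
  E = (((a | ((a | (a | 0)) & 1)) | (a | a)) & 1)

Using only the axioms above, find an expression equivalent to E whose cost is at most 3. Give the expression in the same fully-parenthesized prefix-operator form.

(a | a)   [cost 3]

(1) ((a | (a | 0)) & 1)  =[and_true →]=  (a | (a | 0))    ⊢ (((a | (a | (a | 0))) | (a | a)) & 1)
(2) (a | 0)  =[or_false →]=  a    ⊢ (((a | (a | a)) | (a | a)) & 1)
(3) (((a | (a | a)) | (a | a)) & 1)  =[and_true →]=  ((a | (a | a)) | (a | a))
(4) (a | a)  =[or_idem →]=  a    ⊢ ((a | a) | (a | a))
(5) ((a | a) | (a | a))  =[or_idem →]=  (a | a)    ⊢ cost 3, within 3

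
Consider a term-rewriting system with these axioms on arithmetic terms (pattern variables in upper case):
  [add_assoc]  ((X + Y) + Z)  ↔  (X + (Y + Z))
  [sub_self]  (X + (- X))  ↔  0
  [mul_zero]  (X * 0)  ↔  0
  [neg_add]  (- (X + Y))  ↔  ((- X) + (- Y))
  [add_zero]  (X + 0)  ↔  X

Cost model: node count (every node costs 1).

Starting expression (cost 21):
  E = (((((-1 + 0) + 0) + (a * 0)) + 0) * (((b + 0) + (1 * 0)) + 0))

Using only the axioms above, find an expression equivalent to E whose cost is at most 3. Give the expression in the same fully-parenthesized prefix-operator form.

(1) (-1 + 0)  =[add_zero →]=  -1    ⊢ ((((-1 + 0) + (a * 0)) + 0) * (((b + 0) + (1 * 0)) + 0))
(2) (1 * 0)  =[mul_zero →]=  0    ⊢ ((((-1 + 0) + (a * 0)) + 0) * (((b + 0) + 0) + 0))
(3) (((-1 + 0) + (a * 0)) + 0)  =[add_zero →]=  ((-1 + 0) + (a * 0))    ⊢ (((-1 + 0) + (a * 0)) * (((b + 0) + 0) + 0))
(4) (-1 + 0)  =[add_zero →]=  -1    ⊢ ((-1 + (a * 0)) * (((b + 0) + 0) + 0))
(5) (a * 0)  =[mul_zero →]=  0    ⊢ ((-1 + 0) * (((b + 0) + 0) + 0))
(6) (-1 + 0)  =[add_zero →]=  -1    ⊢ (-1 * (((b + 0) + 0) + 0))
(7) (b + 0)  =[add_zero →]=  b    ⊢ (-1 * ((b + 0) + 0))
(8) ((b + 0) + 0)  =[add_zero →]=  (b + 0)    ⊢ (-1 * (b + 0))
(9) (b + 0)  =[add_zero →]=  b    ⊢ cost 3, within 3

(-1 * b)   [cost 3]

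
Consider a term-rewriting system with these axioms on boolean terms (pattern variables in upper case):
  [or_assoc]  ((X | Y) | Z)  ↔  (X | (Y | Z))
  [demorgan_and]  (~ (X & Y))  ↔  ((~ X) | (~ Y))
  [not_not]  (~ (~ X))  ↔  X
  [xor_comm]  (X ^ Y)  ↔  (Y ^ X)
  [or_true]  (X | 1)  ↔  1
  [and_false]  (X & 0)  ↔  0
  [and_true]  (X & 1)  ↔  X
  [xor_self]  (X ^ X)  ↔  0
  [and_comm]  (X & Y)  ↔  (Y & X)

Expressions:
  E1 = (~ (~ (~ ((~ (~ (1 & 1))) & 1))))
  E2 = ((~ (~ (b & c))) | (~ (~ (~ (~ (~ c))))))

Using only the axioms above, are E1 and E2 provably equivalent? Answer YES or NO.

Every axiom is a valid identity, so a rewrite proof would force E1 and E2 to agree under every assignment.
At b=0, c=0: E1 = 0 but E2 = 1; they differ, so no derivation exists.

NO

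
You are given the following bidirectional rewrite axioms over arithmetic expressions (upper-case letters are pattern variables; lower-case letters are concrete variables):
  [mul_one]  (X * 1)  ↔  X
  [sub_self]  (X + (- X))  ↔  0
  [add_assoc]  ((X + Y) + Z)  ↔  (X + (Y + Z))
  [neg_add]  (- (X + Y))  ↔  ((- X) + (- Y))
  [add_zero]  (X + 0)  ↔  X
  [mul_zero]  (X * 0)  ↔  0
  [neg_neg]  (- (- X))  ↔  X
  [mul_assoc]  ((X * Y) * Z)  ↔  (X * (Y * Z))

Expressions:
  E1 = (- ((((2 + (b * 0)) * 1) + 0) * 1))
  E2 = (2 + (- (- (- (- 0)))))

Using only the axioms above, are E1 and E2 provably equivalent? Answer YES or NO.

NO

Every axiom is a valid identity, so a rewrite proof would force E1 and E2 to agree under every assignment.
At b=0: E1 = -2 but E2 = 2; they differ, so no derivation exists.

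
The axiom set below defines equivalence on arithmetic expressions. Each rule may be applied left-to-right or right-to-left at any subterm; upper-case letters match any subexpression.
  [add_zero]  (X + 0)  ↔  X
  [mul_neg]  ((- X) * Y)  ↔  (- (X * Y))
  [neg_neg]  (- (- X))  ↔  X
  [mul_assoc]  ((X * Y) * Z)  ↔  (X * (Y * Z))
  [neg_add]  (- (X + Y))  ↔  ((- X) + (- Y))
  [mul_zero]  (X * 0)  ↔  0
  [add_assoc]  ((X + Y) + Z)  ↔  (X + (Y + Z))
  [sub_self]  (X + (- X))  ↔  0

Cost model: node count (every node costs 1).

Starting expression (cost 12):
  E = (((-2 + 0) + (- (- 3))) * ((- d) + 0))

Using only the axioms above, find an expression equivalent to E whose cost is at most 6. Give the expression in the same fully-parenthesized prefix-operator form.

1. [add_zero →] (-2 + 0)  →  -2;  E = ((-2 + (- (- 3))) * ((- d) + 0))
2. [neg_neg →] (- (- 3))  →  3;  E = ((-2 + 3) * ((- d) + 0))
3. [add_zero →] ((- d) + 0)  →  (- d);  cost 6 ≤ 6, done

((-2 + 3) * (- d))   [cost 6]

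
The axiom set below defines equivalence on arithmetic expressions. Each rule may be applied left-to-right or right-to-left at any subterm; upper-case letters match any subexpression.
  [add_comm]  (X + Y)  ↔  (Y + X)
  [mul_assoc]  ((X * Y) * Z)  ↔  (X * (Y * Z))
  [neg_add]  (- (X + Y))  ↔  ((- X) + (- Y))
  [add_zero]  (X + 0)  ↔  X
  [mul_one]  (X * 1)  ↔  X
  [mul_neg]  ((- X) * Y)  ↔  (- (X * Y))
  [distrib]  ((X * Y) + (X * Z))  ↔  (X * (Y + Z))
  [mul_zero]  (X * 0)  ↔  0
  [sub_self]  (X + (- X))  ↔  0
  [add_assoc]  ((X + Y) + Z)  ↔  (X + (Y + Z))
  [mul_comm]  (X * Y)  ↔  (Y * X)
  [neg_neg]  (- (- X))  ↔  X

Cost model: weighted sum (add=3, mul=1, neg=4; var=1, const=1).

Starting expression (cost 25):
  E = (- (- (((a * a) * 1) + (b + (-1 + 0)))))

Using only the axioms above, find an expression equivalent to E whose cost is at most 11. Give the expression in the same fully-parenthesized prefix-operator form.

step 1: add_zero (→) rewrites (-1 + 0) into -1, now (- (- (((a * a) * 1) + (b + -1))))
step 2: mul_one (→) rewrites ((a * a) * 1) into (a * a), now (- (- ((a * a) + (b + -1))))
step 3: neg_neg (→) rewrites (- (- ((a * a) + (b + -1)))) into ((a * a) + (b + -1)), reaching cost 11 (bound 11)

((a * a) + (b + -1))   [cost 11]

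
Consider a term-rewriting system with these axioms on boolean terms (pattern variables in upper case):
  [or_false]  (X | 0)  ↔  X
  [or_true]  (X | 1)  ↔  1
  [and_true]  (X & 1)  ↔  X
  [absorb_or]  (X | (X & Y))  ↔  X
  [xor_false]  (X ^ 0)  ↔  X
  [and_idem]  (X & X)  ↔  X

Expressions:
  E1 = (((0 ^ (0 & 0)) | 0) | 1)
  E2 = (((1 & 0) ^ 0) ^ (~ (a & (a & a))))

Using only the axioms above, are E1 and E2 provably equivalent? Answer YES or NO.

NO

Every axiom is a valid identity, so a rewrite proof would force E1 and E2 to agree under every assignment.
At a=1: E1 = 1 but E2 = 0; they differ, so no derivation exists.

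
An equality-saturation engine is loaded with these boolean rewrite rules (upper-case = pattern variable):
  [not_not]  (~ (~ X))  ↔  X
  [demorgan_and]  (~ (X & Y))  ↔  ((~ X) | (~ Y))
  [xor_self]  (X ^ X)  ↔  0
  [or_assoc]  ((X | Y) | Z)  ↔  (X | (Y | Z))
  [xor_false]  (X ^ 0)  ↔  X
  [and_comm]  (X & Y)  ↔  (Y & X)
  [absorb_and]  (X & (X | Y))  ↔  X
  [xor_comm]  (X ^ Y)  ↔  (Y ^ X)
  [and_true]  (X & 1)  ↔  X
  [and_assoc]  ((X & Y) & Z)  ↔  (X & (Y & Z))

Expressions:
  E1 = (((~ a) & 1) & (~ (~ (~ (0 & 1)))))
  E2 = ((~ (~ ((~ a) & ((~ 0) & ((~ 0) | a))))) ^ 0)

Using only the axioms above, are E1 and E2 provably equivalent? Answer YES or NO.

1. [and_true →] ((~ a) & 1)  →  (~ a);  E1 = ((~ a) & (~ (~ (~ (0 & 1)))))
2. [and_true →] (0 & 1)  →  0;  E1 = ((~ a) & (~ (~ (~ 0))))
3. [not_not →] (~ (~ (~ 0)))  →  (~ 0);  E1 = ((~ a) & (~ 0))
4. [not_not ←] ((~ a) & (~ 0))  →  (~ (~ ((~ a) & (~ 0))))
5. [absorb_and ←] (~ 0)  →  ((~ 0) & ((~ 0) | a));  E1 = (~ (~ ((~ a) & ((~ 0) & ((~ 0) | a)))))
6. [xor_false ←] (~ (~ ((~ a) & ((~ 0) & ((~ 0) | a)))))  →  ((~ (~ ((~ a) & ((~ 0) & ((~ 0) | a))))) ^ 0);  this is E2

YES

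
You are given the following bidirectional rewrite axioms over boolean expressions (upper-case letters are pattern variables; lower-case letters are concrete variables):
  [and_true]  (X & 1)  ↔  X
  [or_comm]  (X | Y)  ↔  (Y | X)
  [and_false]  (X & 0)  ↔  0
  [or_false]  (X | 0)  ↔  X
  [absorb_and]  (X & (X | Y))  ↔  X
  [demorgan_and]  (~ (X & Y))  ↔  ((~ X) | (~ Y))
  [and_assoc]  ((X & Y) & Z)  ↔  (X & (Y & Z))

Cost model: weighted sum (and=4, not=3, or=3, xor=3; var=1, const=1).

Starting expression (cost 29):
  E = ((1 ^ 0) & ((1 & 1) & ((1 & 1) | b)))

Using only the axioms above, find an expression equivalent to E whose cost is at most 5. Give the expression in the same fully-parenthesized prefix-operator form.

(1 ^ 0)   [cost 5]

1. [absorb_and →] ((1 & 1) & ((1 & 1) | b))  →  (1 & 1);  E = ((1 ^ 0) & (1 & 1))
2. [and_true →] (1 & 1)  →  1;  E = ((1 ^ 0) & 1)
3. [and_true →] ((1 ^ 0) & 1)  →  (1 ^ 0);  cost 5 ≤ 5, done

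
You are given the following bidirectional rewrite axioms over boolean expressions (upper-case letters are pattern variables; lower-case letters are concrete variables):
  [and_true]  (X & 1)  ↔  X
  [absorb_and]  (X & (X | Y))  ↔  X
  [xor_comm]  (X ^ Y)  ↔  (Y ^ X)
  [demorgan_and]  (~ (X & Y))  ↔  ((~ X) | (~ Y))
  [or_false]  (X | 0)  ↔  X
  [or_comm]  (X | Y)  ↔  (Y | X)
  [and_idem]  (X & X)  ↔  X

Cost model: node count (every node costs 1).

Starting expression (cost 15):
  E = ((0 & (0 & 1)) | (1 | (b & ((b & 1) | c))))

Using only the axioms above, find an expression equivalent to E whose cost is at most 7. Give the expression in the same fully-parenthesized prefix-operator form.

1. [and_true →] (b & 1)  →  b;  E = ((0 & (0 & 1)) | (1 | (b & (b | c))))
2. [and_true →] (0 & 1)  →  0;  E = ((0 & 0) | (1 | (b & (b | c))))
3. [absorb_and →] (b & (b | c))  →  b;  cost 7 ≤ 7, done

((0 & 0) | (1 | b))   [cost 7]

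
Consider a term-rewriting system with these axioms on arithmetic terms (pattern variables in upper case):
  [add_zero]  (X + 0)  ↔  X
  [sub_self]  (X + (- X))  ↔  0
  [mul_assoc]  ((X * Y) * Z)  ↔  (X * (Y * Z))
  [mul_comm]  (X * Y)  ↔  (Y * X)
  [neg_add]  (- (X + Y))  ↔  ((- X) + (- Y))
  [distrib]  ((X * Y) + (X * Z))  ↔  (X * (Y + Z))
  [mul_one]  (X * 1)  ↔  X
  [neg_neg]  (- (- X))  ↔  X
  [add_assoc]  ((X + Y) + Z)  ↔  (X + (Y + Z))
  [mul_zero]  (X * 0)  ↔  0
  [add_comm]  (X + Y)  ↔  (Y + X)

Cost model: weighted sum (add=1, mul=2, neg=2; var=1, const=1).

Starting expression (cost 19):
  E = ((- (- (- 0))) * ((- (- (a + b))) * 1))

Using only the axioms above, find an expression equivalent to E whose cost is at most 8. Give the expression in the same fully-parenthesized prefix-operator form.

(1) (- (- (a + b)))  =[neg_neg →]=  (a + b)    ⊢ ((- (- (- 0))) * ((a + b) * 1))
(2) ((a + b) * 1)  =[mul_one →]=  (a + b)    ⊢ ((- (- (- 0))) * (a + b))
(3) (- (- (- 0)))  =[neg_neg →]=  (- 0)    ⊢ cost 8, within 8

((- 0) * (a + b))   [cost 8]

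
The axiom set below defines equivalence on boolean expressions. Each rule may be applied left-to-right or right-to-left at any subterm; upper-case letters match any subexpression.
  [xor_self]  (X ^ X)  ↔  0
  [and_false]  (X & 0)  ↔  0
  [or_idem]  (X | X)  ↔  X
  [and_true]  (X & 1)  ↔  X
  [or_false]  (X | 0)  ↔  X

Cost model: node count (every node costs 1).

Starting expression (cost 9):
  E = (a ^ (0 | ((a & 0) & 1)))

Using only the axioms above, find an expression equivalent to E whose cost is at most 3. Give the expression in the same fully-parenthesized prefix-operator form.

(a ^ 0)   [cost 3]

1. [and_true →] ((a & 0) & 1)  →  (a & 0);  E = (a ^ (0 | (a & 0)))
2. [and_false →] (a & 0)  →  0;  E = (a ^ (0 | 0))
3. [or_idem →] (0 | 0)  →  0;  cost 3 ≤ 3, done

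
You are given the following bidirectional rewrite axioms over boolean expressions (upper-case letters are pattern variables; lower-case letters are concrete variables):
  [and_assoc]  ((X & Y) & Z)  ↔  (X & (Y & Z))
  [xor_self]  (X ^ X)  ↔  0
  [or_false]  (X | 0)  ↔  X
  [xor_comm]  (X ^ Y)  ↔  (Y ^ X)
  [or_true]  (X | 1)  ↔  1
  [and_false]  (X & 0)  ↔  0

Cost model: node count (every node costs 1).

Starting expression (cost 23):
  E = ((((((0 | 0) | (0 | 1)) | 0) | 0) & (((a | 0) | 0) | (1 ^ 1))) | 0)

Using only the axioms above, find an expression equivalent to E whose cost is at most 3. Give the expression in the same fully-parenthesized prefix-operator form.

(1) ((((((0 | 0) | (0 | 1)) | 0) | 0) & (((a | 0) | 0) | (1 ^ 1))) | 0)  =[or_false →]=  (((((0 | 0) | (0 | 1)) | 0) | 0) & (((a | 0) | 0) | (1 ^ 1)))
(2) ((a | 0) | 0)  =[or_false →]=  (a | 0)    ⊢ (((((0 | 0) | (0 | 1)) | 0) | 0) & ((a | 0) | (1 ^ 1)))
(3) (a | 0)  =[or_false →]=  a    ⊢ (((((0 | 0) | (0 | 1)) | 0) | 0) & (a | (1 ^ 1)))
(4) (0 | 0)  =[or_false →]=  0    ⊢ ((((0 | (0 | 1)) | 0) | 0) & (a | (1 ^ 1)))
(5) ((0 | (0 | 1)) | 0)  =[or_false →]=  (0 | (0 | 1))    ⊢ (((0 | (0 | 1)) | 0) & (a | (1 ^ 1)))
(6) ((0 | (0 | 1)) | 0)  =[or_false →]=  (0 | (0 | 1))    ⊢ ((0 | (0 | 1)) & (a | (1 ^ 1)))
(7) (0 | 1)  =[or_true →]=  1    ⊢ ((0 | 1) & (a | (1 ^ 1)))
(8) (1 ^ 1)  =[xor_self →]=  0    ⊢ ((0 | 1) & (a | 0))
(9) (0 | 1)  =[or_true →]=  1    ⊢ (1 & (a | 0))
(10) (a | 0)  =[or_false →]=  a    ⊢ cost 3, within 3

(1 & a)   [cost 3]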